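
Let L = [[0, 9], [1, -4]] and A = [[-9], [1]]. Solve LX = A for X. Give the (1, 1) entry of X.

Since L multiplies X on the left, X = L⁻¹A.
det L = -9; the adjugate gives L⁻¹ = [[4/9, 1], [1/9, 0]].
X = L⁻¹A = [[4/9, 1], [1/9, 0]] · [[-9], [1]] = [[-3], [-1]].

-3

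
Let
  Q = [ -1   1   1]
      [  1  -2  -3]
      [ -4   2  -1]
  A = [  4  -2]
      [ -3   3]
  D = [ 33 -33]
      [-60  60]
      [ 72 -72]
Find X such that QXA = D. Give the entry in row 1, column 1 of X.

0

Isolating X: multiply by Q⁻¹ from the left and A⁻¹ from the right, so X = Q⁻¹DA⁻¹.
Q has determinant -1; Q⁻¹ = [[-8, -3, 1], [-13, -5, 2], [6, 2, -1]].
A has determinant 6; A⁻¹ = [[1/2, 1/3], [1/2, 2/3]].
Q⁻¹D = [[-12, 12], [15, -15], [6, -6]].
X = (Q⁻¹D)A⁻¹ = [[0, 4], [0, -5], [0, -2]].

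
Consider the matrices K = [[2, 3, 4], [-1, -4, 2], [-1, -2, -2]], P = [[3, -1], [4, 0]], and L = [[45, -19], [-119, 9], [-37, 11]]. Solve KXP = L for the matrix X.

Left-multiply by K⁻¹ and right-multiply by P⁻¹: X = K⁻¹LP⁻¹.
det K = 4, so K⁻¹ = [[3, -1/2, 11/2], [-1, 0, -2], [-1/2, 1/4, -5/4]].
P has determinant 4; P⁻¹ = [[0, 1/4], [-1, 3/4]].
K⁻¹L = [[-9, -1], [29, -3], [-6, -2]].
X = (K⁻¹L)P⁻¹ = [[1, -3], [3, 5], [2, -3]].

X = [[1, -3], [3, 5], [2, -3]]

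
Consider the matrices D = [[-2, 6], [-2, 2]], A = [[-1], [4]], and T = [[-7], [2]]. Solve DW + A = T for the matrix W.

DW = T − A = [[-6], [-2]].
D is on the left of W, so left-multiply by D⁻¹: W = D⁻¹(T − A).
D has determinant 8; D⁻¹ = [[1/4, -3/4], [1/4, -1/4]].
W = D⁻¹(T − A) = [[0], [-1]].

W = [[0], [-1]]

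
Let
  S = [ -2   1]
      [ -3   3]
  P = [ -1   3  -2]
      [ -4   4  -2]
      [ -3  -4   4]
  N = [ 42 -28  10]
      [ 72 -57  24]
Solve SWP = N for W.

Isolating W: multiply by S⁻¹ from the left and P⁻¹ from the right, so W = S⁻¹NP⁻¹.
det S = -3, so S⁻¹ = [[-1, 1/3], [-1, 2/3]].
det P = 2, so P⁻¹ = [[4, -2, 1], [11, -5, 3], [14, -13/2, 4]].
S⁻¹N = [[-18, 9, -2], [6, -10, 6]].
W = (S⁻¹N)P⁻¹ = [[-1, 4, 1], [-2, -1, 0]].

W = [[-1, 4, 1], [-2, -1, 0]]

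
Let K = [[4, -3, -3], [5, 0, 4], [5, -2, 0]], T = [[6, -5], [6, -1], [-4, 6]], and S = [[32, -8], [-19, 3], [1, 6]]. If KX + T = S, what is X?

KX = S − T = [[26, -3], [-25, 4], [5, 0]].
Since K multiplies X on the left, X = K⁻¹(S − T).
det K = 2, so K⁻¹ = [[4, 3, -6], [10, 15/2, -31/2], [-5, -7/2, 15/2]].
X = K⁻¹(S − T) = [[-1, 0], [-5, 0], [-5, 1]].

X = [[-1, 0], [-5, 0], [-5, 1]]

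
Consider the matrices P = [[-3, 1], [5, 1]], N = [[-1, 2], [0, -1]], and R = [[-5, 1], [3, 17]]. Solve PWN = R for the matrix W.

Isolating W: multiply by P⁻¹ from the left and N⁻¹ from the right, so W = P⁻¹RN⁻¹.
det P = -8; the adjugate gives P⁻¹ = [[-1/8, 1/8], [5/8, 3/8]].
det N = 1, so N⁻¹ = [[-1, -2], [0, -1]].
P⁻¹R = [[1, 2], [-2, 7]].
W = (P⁻¹R)N⁻¹ = [[-1, -4], [2, -3]].

W = [[-1, -4], [2, -3]]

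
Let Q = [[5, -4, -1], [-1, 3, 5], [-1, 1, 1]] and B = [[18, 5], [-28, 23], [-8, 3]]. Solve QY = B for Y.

Y = [[4, 2], [2, 0], [-6, 5]]

Left-multiplying both sides by Q⁻¹ gives Y = Q⁻¹B.
det Q = 4, so Q⁻¹ = [[-1/2, 3/4, -17/4], [-1, 1, -6], [1/2, -1/4, 11/4]].
Y = Q⁻¹B = [[-1/2, 3/4, -17/4], [-1, 1, -6], [1/2, -1/4, 11/4]] · [[18, 5], [-28, 23], [-8, 3]] = [[4, 2], [2, 0], [-6, 5]].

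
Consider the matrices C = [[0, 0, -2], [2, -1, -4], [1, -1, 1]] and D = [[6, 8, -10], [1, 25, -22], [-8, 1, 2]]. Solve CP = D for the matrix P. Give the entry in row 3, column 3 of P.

C is on the left of P, so left-multiply by C⁻¹: P = C⁻¹D.
det C = 2; the adjugate gives C⁻¹ = [[-5/2, 1, -1], [-3, 1, -2], [-1/2, 0, 0]].
P = C⁻¹D = [[-5/2, 1, -1], [-3, 1, -2], [-1/2, 0, 0]] · [[6, 8, -10], [1, 25, -22], [-8, 1, 2]] = [[-6, 4, 1], [-1, -1, 4], [-3, -4, 5]].

5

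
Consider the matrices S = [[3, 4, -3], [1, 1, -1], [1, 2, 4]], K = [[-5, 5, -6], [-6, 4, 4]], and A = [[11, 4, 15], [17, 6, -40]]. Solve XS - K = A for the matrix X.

XS = A + K = [[6, 9, 9], [11, 10, -36]].
Right-multiplying both sides by S⁻¹ gives X = (A + K)S⁻¹.
S has determinant -5; S⁻¹ = [[-6/5, 22/5, 1/5], [1, -3, 0], [-1/5, 2/5, 1/5]].
X = (A + K)S⁻¹ = [[0, 3, 3], [4, 4, -5]].

X = [[0, 3, 3], [4, 4, -5]]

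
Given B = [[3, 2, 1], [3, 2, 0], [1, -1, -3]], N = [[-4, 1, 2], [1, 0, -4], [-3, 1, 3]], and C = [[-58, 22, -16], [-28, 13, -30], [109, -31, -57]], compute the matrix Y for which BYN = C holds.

Y = [[-1, 4, 2], [4, 2, 1], [5, 2, 4]]

Isolating Y: multiply by B⁻¹ from the left and N⁻¹ from the right, so Y = B⁻¹CN⁻¹.
B has determinant -5; B⁻¹ = [[6/5, -1, 2/5], [-9/5, 2, -3/5], [1, -1, 0]].
det N = -5; the adjugate gives N⁻¹ = [[-4/5, 1/5, 4/5], [-9/5, 6/5, 14/5], [-1/5, -1/5, 1/5]].
B⁻¹C = [[2, 1, -12], [-17, 5, 3], [-30, 9, 14]].
Y = (B⁻¹C)N⁻¹ = [[-1, 4, 2], [4, 2, 1], [5, 2, 4]].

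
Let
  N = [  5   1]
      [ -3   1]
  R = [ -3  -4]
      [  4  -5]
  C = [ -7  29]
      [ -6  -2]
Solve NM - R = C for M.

M = [[-1, 4], [-5, 5]]

NM = C + R = [[-10, 25], [-2, -7]].
N is on the left of M, so left-multiply by N⁻¹: M = N⁻¹(C + R).
det N = 8, so N⁻¹ = [[1/8, -1/8], [3/8, 5/8]].
M = N⁻¹(C + R) = [[-1, 4], [-5, 5]].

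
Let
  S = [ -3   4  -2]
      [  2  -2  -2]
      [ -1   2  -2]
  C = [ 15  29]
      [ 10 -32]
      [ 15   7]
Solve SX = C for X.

Left-multiplying both sides by S⁻¹ gives X = S⁻¹C.
det S = -4; the adjugate gives S⁻¹ = [[-2, -1, 3], [-3/2, -1, 5/2], [-1/2, -1/2, 1/2]].
X = S⁻¹C = [[-2, -1, 3], [-3/2, -1, 5/2], [-1/2, -1/2, 1/2]] · [[15, 29], [10, -32], [15, 7]] = [[5, -5], [5, 6], [-5, 5]].

X = [[5, -5], [5, 6], [-5, 5]]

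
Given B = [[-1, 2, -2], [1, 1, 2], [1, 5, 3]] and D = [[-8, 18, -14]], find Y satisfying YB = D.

Y = [[6, -4, 2]]

Since B sits to the right of Y, Y = DB⁻¹.
B has determinant -3; B⁻¹ = [[7/3, 16/3, -2], [1/3, 1/3, 0], [-4/3, -7/3, 1]].
Y = DB⁻¹ = [[-8, 18, -14]] · [[7/3, 16/3, -2], [1/3, 1/3, 0], [-4/3, -7/3, 1]] = [[6, -4, 2]].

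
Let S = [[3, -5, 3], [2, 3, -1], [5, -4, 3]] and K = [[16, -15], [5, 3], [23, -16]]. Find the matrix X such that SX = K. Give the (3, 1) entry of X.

Left-multiplying both sides by S⁻¹ gives X = S⁻¹K.
det S = 1; the adjugate gives S⁻¹ = [[5, 3, -4], [-11, -6, 9], [-23, -13, 19]].
X = S⁻¹K = [[5, 3, -4], [-11, -6, 9], [-23, -13, 19]] · [[16, -15], [5, 3], [23, -16]] = [[3, -2], [1, 3], [4, 2]].

4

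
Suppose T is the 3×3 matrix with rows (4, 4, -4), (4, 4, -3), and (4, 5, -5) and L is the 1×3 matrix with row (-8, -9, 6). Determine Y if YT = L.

Y = [[2, -3, -1]]

Since T sits to the right of Y, Y = LT⁻¹.
det T = -4; the adjugate gives T⁻¹ = [[5/4, 0, -1], [-2, 1, 1], [-1, 1, 0]].
Y = LT⁻¹ = [[-8, -9, 6]] · [[5/4, 0, -1], [-2, 1, 1], [-1, 1, 0]] = [[2, -3, -1]].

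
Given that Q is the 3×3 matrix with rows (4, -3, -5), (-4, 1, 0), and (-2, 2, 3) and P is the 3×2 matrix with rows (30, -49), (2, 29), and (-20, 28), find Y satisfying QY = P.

Y = [[-2, -6], [-6, 5], [-4, 2]]

Q is on the left of Y, so left-multiply by Q⁻¹: Y = Q⁻¹P.
det Q = 6, so Q⁻¹ = [[1/2, -1/6, 5/6], [2, 1/3, 10/3], [-1, -1/3, -4/3]].
Y = Q⁻¹P = [[1/2, -1/6, 5/6], [2, 1/3, 10/3], [-1, -1/3, -4/3]] · [[30, -49], [2, 29], [-20, 28]] = [[-2, -6], [-6, 5], [-4, 2]].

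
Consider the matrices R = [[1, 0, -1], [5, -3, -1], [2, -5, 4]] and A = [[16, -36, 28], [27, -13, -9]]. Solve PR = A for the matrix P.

Since R sits to the right of P, P = AR⁻¹.
det R = 2; the adjugate gives R⁻¹ = [[-17/2, 5/2, -3/2], [-11, 3, -2], [-19/2, 5/2, -3/2]].
P = AR⁻¹ = [[16, -36, 28], [27, -13, -9]] · [[-17/2, 5/2, -3/2], [-11, 3, -2], [-19/2, 5/2, -3/2]] = [[-6, 2, 6], [-1, 6, -1]].

P = [[-6, 2, 6], [-1, 6, -1]]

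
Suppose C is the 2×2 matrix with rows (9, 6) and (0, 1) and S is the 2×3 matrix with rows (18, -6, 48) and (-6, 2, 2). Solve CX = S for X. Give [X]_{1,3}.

4

Since C multiplies X on the left, X = C⁻¹S.
C has determinant 9; C⁻¹ = [[1/9, -2/3], [0, 1]].
X = C⁻¹S = [[1/9, -2/3], [0, 1]] · [[18, -6, 48], [-6, 2, 2]] = [[6, -2, 4], [-6, 2, 2]].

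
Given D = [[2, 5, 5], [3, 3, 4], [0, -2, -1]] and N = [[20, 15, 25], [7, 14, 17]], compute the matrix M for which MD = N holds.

Since D sits to the right of M, M = ND⁻¹.
D has determinant -5; D⁻¹ = [[-1, 1, -1], [-3/5, 2/5, -7/5], [6/5, -4/5, 9/5]].
M = ND⁻¹ = [[20, 15, 25], [7, 14, 17]] · [[-1, 1, -1], [-3/5, 2/5, -7/5], [6/5, -4/5, 9/5]] = [[1, 6, 4], [5, -1, 4]].

M = [[1, 6, 4], [5, -1, 4]]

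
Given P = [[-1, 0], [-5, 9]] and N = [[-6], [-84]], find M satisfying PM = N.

M = [[6], [-6]]

Left-multiplying both sides by P⁻¹ gives M = P⁻¹N.
det P = -9; the adjugate gives P⁻¹ = [[-1, 0], [-5/9, 1/9]].
M = P⁻¹N = [[-1, 0], [-5/9, 1/9]] · [[-6], [-84]] = [[6], [-6]].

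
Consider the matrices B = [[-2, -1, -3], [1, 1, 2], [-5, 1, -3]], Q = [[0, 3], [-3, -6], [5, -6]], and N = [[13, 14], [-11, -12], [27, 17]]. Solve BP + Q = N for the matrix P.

P = [[-5, -4], [-3, 0], [0, -1]]

BP = N − Q = [[13, 11], [-8, -6], [22, 23]].
Since B multiplies P on the left, P = B⁻¹(N − Q).
B has determinant -1; B⁻¹ = [[5, 6, -1], [7, 9, -1], [-6, -7, 1]].
P = B⁻¹(N − Q) = [[-5, -4], [-3, 0], [0, -1]].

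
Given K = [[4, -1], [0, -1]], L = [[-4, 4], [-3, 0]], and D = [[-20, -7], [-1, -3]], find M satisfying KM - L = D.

M = [[-5, 0], [4, 3]]

KM = D + L = [[-24, -3], [-4, -3]].
K is on the left of M, so left-multiply by K⁻¹: M = K⁻¹(D + L).
K has determinant -4; K⁻¹ = [[1/4, -1/4], [0, -1]].
M = K⁻¹(D + L) = [[-5, 0], [4, 3]].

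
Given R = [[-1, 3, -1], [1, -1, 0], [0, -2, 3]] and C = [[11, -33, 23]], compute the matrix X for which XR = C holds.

X = [[-5, 6, 6]]

Since R sits to the right of X, X = CR⁻¹.
det R = -4, so R⁻¹ = [[3/4, 7/4, 1/4], [3/4, 3/4, 1/4], [1/2, 1/2, 1/2]].
X = CR⁻¹ = [[11, -33, 23]] · [[3/4, 7/4, 1/4], [3/4, 3/4, 1/4], [1/2, 1/2, 1/2]] = [[-5, 6, 6]].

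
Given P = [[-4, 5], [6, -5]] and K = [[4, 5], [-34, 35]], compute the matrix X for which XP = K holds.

Right-multiplying both sides by P⁻¹ gives X = KP⁻¹.
P has determinant -10; P⁻¹ = [[1/2, 1/2], [3/5, 2/5]].
X = KP⁻¹ = [[4, 5], [-34, 35]] · [[1/2, 1/2], [3/5, 2/5]] = [[5, 4], [4, -3]].

X = [[5, 4], [4, -3]]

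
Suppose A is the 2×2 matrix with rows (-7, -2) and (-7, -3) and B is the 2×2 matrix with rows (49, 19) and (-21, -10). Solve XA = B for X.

X = [[-2, -5], [-1, 4]]

Right-multiplying both sides by A⁻¹ gives X = BA⁻¹.
det A = 7, so A⁻¹ = [[-3/7, 2/7], [1, -1]].
X = BA⁻¹ = [[49, 19], [-21, -10]] · [[-3/7, 2/7], [1, -1]] = [[-2, -5], [-1, 4]].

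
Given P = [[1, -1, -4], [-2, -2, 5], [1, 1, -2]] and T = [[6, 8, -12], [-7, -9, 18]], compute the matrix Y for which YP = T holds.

Since P sits to the right of Y, Y = TP⁻¹.
det P = -2, so P⁻¹ = [[1/2, 3, 13/2], [-1/2, -1, -3/2], [0, 1, 2]].
Y = TP⁻¹ = [[6, 8, -12], [-7, -9, 18]] · [[1/2, 3, 13/2], [-1/2, -1, -3/2], [0, 1, 2]] = [[-1, -2, 3], [1, 6, 4]].

Y = [[-1, -2, 3], [1, 6, 4]]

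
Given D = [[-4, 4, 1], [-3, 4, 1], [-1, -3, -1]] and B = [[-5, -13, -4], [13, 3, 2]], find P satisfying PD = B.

P = [[5, -6, 3], [1, -4, -5]]

D is on the right of P, so right-multiply by D⁻¹: P = BD⁻¹.
det D = 1; the adjugate gives D⁻¹ = [[-1, 1, 0], [-4, 5, 1], [13, -16, -4]].
P = BD⁻¹ = [[-5, -13, -4], [13, 3, 2]] · [[-1, 1, 0], [-4, 5, 1], [13, -16, -4]] = [[5, -6, 3], [1, -4, -5]].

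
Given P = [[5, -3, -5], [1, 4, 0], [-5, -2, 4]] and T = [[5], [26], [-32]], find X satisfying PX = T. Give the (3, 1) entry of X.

2

Left-multiplying both sides by P⁻¹ gives X = P⁻¹T.
det P = 2; the adjugate gives P⁻¹ = [[8, 11, 10], [-2, -5/2, -5/2], [9, 25/2, 23/2]].
X = P⁻¹T = [[8, 11, 10], [-2, -5/2, -5/2], [9, 25/2, 23/2]] · [[5], [26], [-32]] = [[6], [5], [2]].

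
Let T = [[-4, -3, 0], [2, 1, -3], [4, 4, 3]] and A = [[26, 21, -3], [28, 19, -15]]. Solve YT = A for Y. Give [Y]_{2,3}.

Right-multiplying both sides by T⁻¹ gives Y = AT⁻¹.
T has determinant -6; T⁻¹ = [[-5/2, -3/2, -3/2], [3, 2, 2], [-2/3, -2/3, -1/3]].
Y = AT⁻¹ = [[26, 21, -3], [28, 19, -15]] · [[-5/2, -3/2, -3/2], [3, 2, 2], [-2/3, -2/3, -1/3]] = [[0, 5, 4], [-3, 6, 1]].

1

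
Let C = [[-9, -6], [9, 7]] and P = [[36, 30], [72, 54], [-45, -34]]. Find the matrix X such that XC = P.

X = [[2, 6], [-2, 6], [1, -4]]

Right-multiplying both sides by C⁻¹ gives X = PC⁻¹.
det C = -9, so C⁻¹ = [[-7/9, -2/3], [1, 1]].
X = PC⁻¹ = [[36, 30], [72, 54], [-45, -34]] · [[-7/9, -2/3], [1, 1]] = [[2, 6], [-2, 6], [1, -4]].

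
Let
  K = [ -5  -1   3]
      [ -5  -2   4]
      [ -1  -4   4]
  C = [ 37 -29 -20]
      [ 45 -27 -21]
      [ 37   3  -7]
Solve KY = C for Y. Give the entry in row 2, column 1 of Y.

K is on the left of Y, so left-multiply by K⁻¹: Y = K⁻¹C.
det K = -2, so K⁻¹ = [[-4, 4, -1], [-8, 17/2, -5/2], [-9, 19/2, -5/2]].
Y = K⁻¹C = [[-4, 4, -1], [-8, 17/2, -5/2], [-9, 19/2, -5/2]] · [[37, -29, -20], [45, -27, -21], [37, 3, -7]] = [[-5, 5, 3], [-6, -5, -1], [2, -3, -2]].

-6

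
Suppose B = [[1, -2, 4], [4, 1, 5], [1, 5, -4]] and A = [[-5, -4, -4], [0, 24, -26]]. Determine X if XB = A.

Since B sits to the right of X, X = AB⁻¹.
B has determinant 5; B⁻¹ = [[-29/5, 12/5, -14/5], [21/5, -8/5, 11/5], [19/5, -7/5, 9/5]].
X = AB⁻¹ = [[-5, -4, -4], [0, 24, -26]] · [[-29/5, 12/5, -14/5], [21/5, -8/5, 11/5], [19/5, -7/5, 9/5]] = [[-3, 0, -2], [2, -2, 6]].

X = [[-3, 0, -2], [2, -2, 6]]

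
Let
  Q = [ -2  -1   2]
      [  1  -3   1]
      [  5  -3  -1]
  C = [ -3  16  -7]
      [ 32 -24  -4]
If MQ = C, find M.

Since Q sits to the right of M, M = CQ⁻¹.
Q has determinant 6; Q⁻¹ = [[1, -7/6, 5/6], [1, -4/3, 2/3], [2, -11/6, 7/6]].
M = CQ⁻¹ = [[-3, 16, -7], [32, -24, -4]] · [[1, -7/6, 5/6], [1, -4/3, 2/3], [2, -11/6, 7/6]] = [[-1, -5, 0], [0, 2, 6]].

M = [[-1, -5, 0], [0, 2, 6]]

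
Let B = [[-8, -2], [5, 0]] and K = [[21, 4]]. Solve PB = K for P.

P = [[-2, 1]]

Right-multiplying both sides by B⁻¹ gives P = KB⁻¹.
det B = 10; the adjugate gives B⁻¹ = [[0, 1/5], [-1/2, -4/5]].
P = KB⁻¹ = [[21, 4]] · [[0, 1/5], [-1/2, -4/5]] = [[-2, 1]].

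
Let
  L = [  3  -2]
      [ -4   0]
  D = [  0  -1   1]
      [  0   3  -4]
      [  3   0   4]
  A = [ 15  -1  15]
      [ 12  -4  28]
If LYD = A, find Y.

Left-multiply by L⁻¹ and right-multiply by D⁻¹: Y = L⁻¹AD⁻¹.
det L = -8, so L⁻¹ = [[0, -1/4], [-1/2, -3/8]].
det D = 3, so D⁻¹ = [[4, 4/3, 1/3], [-4, -1, 0], [-3, -1, 0]].
L⁻¹A = [[-3, 1, -7], [-12, 2, -18]].
Y = (L⁻¹A)D⁻¹ = [[5, 2, -1], [-2, 0, -4]].

Y = [[5, 2, -1], [-2, 0, -4]]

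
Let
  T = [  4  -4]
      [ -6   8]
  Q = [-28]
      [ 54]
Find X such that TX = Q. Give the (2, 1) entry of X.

6

Since T multiplies X on the left, X = T⁻¹Q.
det T = 8; the adjugate gives T⁻¹ = [[1, 1/2], [3/4, 1/2]].
X = T⁻¹Q = [[1, 1/2], [3/4, 1/2]] · [[-28], [54]] = [[-1], [6]].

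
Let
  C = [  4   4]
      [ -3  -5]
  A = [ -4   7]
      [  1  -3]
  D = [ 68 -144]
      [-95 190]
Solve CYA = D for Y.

Y = [[2, 3], [-5, 2]]

Left-multiply by C⁻¹ and right-multiply by A⁻¹: Y = C⁻¹DA⁻¹.
det C = -8, so C⁻¹ = [[5/8, 1/2], [-3/8, -1/2]].
det A = 5, so A⁻¹ = [[-3/5, -7/5], [-1/5, -4/5]].
C⁻¹D = [[-5, 5], [22, -41]].
Y = (C⁻¹D)A⁻¹ = [[2, 3], [-5, 2]].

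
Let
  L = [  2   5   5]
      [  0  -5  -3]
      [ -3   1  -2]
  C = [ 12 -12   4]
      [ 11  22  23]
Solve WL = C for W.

W = [[3, 5, -2], [1, -4, -3]]

Right-multiplying both sides by L⁻¹ gives W = CL⁻¹.
det L = -4; the adjugate gives L⁻¹ = [[-13/4, -15/4, -5/2], [-9/4, -11/4, -3/2], [15/4, 17/4, 5/2]].
W = CL⁻¹ = [[12, -12, 4], [11, 22, 23]] · [[-13/4, -15/4, -5/2], [-9/4, -11/4, -3/2], [15/4, 17/4, 5/2]] = [[3, 5, -2], [1, -4, -3]].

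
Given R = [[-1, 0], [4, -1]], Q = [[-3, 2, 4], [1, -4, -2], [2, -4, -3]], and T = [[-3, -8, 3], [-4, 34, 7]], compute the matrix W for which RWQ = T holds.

W = [[-4, 1, -5], [-5, -5, 3]]

Isolating W: multiply by R⁻¹ from the left and Q⁻¹ from the right, so W = R⁻¹TQ⁻¹.
det R = 1, so R⁻¹ = [[-1, 0], [-4, -1]].
det Q = 2; the adjugate gives Q⁻¹ = [[2, -5, 6], [-1/2, 1/2, -1], [2, -4, 5]].
R⁻¹T = [[3, 8, -3], [16, -2, -19]].
W = (R⁻¹T)Q⁻¹ = [[-4, 1, -5], [-5, -5, 3]].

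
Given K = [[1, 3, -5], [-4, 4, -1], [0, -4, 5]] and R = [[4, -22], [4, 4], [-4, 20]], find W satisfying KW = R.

K is on the left of W, so left-multiply by K⁻¹: W = K⁻¹R.
det K = -4; the adjugate gives K⁻¹ = [[-4, -5/4, -17/4], [-5, -5/4, -21/4], [-4, -1, -4]].
W = K⁻¹R = [[-4, -5/4, -17/4], [-5, -5/4, -21/4], [-4, -1, -4]] · [[4, -22], [4, 4], [-4, 20]] = [[-4, -2], [-4, 0], [-4, 4]].

W = [[-4, -2], [-4, 0], [-4, 4]]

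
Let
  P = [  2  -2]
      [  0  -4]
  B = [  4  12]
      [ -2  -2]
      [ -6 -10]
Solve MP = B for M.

Right-multiplying both sides by P⁻¹ gives M = BP⁻¹.
P has determinant -8; P⁻¹ = [[1/2, -1/4], [0, -1/4]].
M = BP⁻¹ = [[4, 12], [-2, -2], [-6, -10]] · [[1/2, -1/4], [0, -1/4]] = [[2, -4], [-1, 1], [-3, 4]].

M = [[2, -4], [-1, 1], [-3, 4]]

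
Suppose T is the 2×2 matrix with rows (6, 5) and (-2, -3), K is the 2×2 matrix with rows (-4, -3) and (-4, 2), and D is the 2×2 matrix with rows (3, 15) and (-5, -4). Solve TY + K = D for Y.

TY = D − K = [[7, 18], [-1, -6]].
Since T multiplies Y on the left, Y = T⁻¹(D − K).
T has determinant -8; T⁻¹ = [[3/8, 5/8], [-1/4, -3/4]].
Y = T⁻¹(D − K) = [[2, 3], [-1, 0]].

Y = [[2, 3], [-1, 0]]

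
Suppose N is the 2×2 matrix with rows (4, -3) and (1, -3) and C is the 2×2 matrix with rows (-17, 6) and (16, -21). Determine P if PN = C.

N is on the right of P, so right-multiply by N⁻¹: P = CN⁻¹.
det N = -9; the adjugate gives N⁻¹ = [[1/3, -1/3], [1/9, -4/9]].
P = CN⁻¹ = [[-17, 6], [16, -21]] · [[1/3, -1/3], [1/9, -4/9]] = [[-5, 3], [3, 4]].

P = [[-5, 3], [3, 4]]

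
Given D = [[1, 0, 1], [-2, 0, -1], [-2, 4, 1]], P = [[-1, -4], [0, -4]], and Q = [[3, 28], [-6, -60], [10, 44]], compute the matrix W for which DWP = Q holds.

Left-multiply by D⁻¹ and right-multiply by P⁻¹: W = D⁻¹QP⁻¹.
det D = -4, so D⁻¹ = [[-1, -1, 0], [-1, -3/4, 1/4], [2, 1, 0]].
det P = 4; the adjugate gives P⁻¹ = [[-1, 1], [0, -1/4]].
D⁻¹Q = [[3, 32], [4, 28], [0, -4]].
W = (D⁻¹Q)P⁻¹ = [[-3, -5], [-4, -3], [0, 1]].

W = [[-3, -5], [-4, -3], [0, 1]]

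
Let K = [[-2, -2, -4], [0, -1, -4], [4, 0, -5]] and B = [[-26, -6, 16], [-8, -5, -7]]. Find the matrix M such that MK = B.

M = [[5, -4, -4], [2, 1, -1]]

K is on the right of M, so right-multiply by K⁻¹: M = BK⁻¹.
K has determinant 6; K⁻¹ = [[5/6, -5/3, 2/3], [-8/3, 13/3, -4/3], [2/3, -4/3, 1/3]].
M = BK⁻¹ = [[-26, -6, 16], [-8, -5, -7]] · [[5/6, -5/3, 2/3], [-8/3, 13/3, -4/3], [2/3, -4/3, 1/3]] = [[5, -4, -4], [2, 1, -1]].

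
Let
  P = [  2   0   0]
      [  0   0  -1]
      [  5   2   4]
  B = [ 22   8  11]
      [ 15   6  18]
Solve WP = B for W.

Since P sits to the right of W, W = BP⁻¹.
P has determinant 4; P⁻¹ = [[1/2, 0, 0], [-5/4, 2, 1/2], [0, -1, 0]].
W = BP⁻¹ = [[22, 8, 11], [15, 6, 18]] · [[1/2, 0, 0], [-5/4, 2, 1/2], [0, -1, 0]] = [[1, 5, 4], [0, -6, 3]].

W = [[1, 5, 4], [0, -6, 3]]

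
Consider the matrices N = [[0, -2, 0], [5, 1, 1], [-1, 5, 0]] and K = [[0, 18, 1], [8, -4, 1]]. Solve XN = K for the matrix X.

X = [[4, 1, 5], [-5, 1, -3]]

Right-multiplying both sides by N⁻¹ gives X = KN⁻¹.
det N = 2, so N⁻¹ = [[-5/2, 0, -1], [-1/2, 0, 0], [13, 1, 5]].
X = KN⁻¹ = [[0, 18, 1], [8, -4, 1]] · [[-5/2, 0, -1], [-1/2, 0, 0], [13, 1, 5]] = [[4, 1, 5], [-5, 1, -3]].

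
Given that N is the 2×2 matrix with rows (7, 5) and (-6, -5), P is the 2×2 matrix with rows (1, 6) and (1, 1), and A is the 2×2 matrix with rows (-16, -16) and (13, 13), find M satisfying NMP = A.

M = N⁻¹AP⁻¹ (apply N⁻¹ on the left and P⁻¹ on the right).
det N = -5; the adjugate gives N⁻¹ = [[1, 1], [-6/5, -7/5]].
det P = -5, so P⁻¹ = [[-1/5, 6/5], [1/5, -1/5]].
N⁻¹A = [[-3, -3], [1, 1]].
M = (N⁻¹A)P⁻¹ = [[0, -3], [0, 1]].

M = [[0, -3], [0, 1]]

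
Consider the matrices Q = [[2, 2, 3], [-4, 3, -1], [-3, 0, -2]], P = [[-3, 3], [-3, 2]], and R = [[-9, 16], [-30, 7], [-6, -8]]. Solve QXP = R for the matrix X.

X = Q⁻¹RP⁻¹ (apply Q⁻¹ on the left and P⁻¹ on the right).
det Q = 5; the adjugate gives Q⁻¹ = [[-6/5, 4/5, -11/5], [-1, 1, -2], [9/5, -6/5, 14/5]].
det P = 3; the adjugate gives P⁻¹ = [[2/3, -1], [1, -1]].
Q⁻¹R = [[0, 4], [-9, 7], [3, -2]].
X = (Q⁻¹R)P⁻¹ = [[4, -4], [1, 2], [0, -1]].

X = [[4, -4], [1, 2], [0, -1]]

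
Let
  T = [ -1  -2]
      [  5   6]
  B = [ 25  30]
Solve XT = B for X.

X = [[0, 5]]

Since T sits to the right of X, X = BT⁻¹.
det T = 4, so T⁻¹ = [[3/2, 1/2], [-5/4, -1/4]].
X = BT⁻¹ = [[25, 30]] · [[3/2, 1/2], [-5/4, -1/4]] = [[0, 5]].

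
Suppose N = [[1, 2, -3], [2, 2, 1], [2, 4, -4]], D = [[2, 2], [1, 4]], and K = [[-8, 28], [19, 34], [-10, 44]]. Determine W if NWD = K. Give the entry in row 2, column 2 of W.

-1

Left-multiply by N⁻¹ and right-multiply by D⁻¹: W = N⁻¹KD⁻¹.
det N = -4; the adjugate gives N⁻¹ = [[3, 1, -2], [-5/2, -1/2, 7/4], [-1, 0, 1/2]].
D has determinant 6; D⁻¹ = [[2/3, -1/3], [-1/6, 1/3]].
N⁻¹K = [[15, 30], [-7, -10], [3, -6]].
W = (N⁻¹K)D⁻¹ = [[5, 5], [-3, -1], [3, -3]].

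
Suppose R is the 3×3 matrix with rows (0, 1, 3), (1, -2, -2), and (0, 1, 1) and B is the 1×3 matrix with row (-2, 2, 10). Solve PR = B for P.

R is on the right of P, so right-multiply by R⁻¹: P = BR⁻¹.
R has determinant 2; R⁻¹ = [[0, 1, 2], [-1/2, 0, 3/2], [1/2, 0, -1/2]].
P = BR⁻¹ = [[-2, 2, 10]] · [[0, 1, 2], [-1/2, 0, 3/2], [1/2, 0, -1/2]] = [[4, -2, -6]].

P = [[4, -2, -6]]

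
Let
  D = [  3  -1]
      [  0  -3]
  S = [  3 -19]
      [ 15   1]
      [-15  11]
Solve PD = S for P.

P = [[1, 6], [5, -2], [-5, -2]]

Since D sits to the right of P, P = SD⁻¹.
D has determinant -9; D⁻¹ = [[1/3, -1/9], [0, -1/3]].
P = SD⁻¹ = [[3, -19], [15, 1], [-15, 11]] · [[1/3, -1/9], [0, -1/3]] = [[1, 6], [5, -2], [-5, -2]].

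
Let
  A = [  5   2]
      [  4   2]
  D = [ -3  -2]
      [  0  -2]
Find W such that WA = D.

A is on the right of W, so right-multiply by A⁻¹: W = DA⁻¹.
det A = 2, so A⁻¹ = [[1, -1], [-2, 5/2]].
W = DA⁻¹ = [[-3, -2], [0, -2]] · [[1, -1], [-2, 5/2]] = [[1, -2], [4, -5]].

W = [[1, -2], [4, -5]]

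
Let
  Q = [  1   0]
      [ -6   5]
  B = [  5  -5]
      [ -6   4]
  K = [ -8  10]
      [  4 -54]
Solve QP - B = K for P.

QP = K + B = [[-3, 5], [-2, -50]].
Since Q multiplies P on the left, P = Q⁻¹(K + B).
det Q = 5; the adjugate gives Q⁻¹ = [[1, 0], [6/5, 1/5]].
P = Q⁻¹(K + B) = [[-3, 5], [-4, -4]].

P = [[-3, 5], [-4, -4]]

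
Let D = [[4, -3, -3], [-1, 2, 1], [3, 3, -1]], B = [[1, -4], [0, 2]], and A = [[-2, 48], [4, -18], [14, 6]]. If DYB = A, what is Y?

Left-multiply by D⁻¹ and right-multiply by B⁻¹: Y = D⁻¹AB⁻¹.
D has determinant 1; D⁻¹ = [[-5, -12, 3], [2, 5, -1], [-9, -21, 5]].
B has determinant 2; B⁻¹ = [[1, 2], [0, 1/2]].
D⁻¹A = [[4, -6], [2, 0], [4, -24]].
Y = (D⁻¹A)B⁻¹ = [[4, 5], [2, 4], [4, -4]].

Y = [[4, 5], [2, 4], [4, -4]]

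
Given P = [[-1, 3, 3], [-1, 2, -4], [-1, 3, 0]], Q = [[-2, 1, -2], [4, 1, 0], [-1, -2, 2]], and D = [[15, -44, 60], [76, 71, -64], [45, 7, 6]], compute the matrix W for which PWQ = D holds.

W = P⁻¹DQ⁻¹ (apply P⁻¹ on the left and Q⁻¹ on the right).
det P = -3; the adjugate gives P⁻¹ = [[-4, -3, 6], [-4/3, -1, 7/3], [1/3, 0, -1/3]].
det Q = 2, so Q⁻¹ = [[1, 1, 1], [-4, -3, -4], [-7/2, -5/2, -3]].
P⁻¹D = [[-18, 5, -12], [9, 4, -2], [-10, -17, 18]].
W = (P⁻¹D)Q⁻¹ = [[4, -3, -2], [0, 2, -1], [-5, -4, 4]].

W = [[4, -3, -2], [0, 2, -1], [-5, -4, 4]]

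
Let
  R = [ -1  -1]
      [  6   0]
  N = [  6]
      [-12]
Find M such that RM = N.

M = [[-2], [-4]]

Since R multiplies M on the left, M = R⁻¹N.
det R = 6; the adjugate gives R⁻¹ = [[0, 1/6], [-1, -1/6]].
M = R⁻¹N = [[0, 1/6], [-1, -1/6]] · [[6], [-12]] = [[-2], [-4]].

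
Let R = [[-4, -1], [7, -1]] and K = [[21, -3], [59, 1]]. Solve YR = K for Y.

Since R sits to the right of Y, Y = KR⁻¹.
det R = 11, so R⁻¹ = [[-1/11, 1/11], [-7/11, -4/11]].
Y = KR⁻¹ = [[21, -3], [59, 1]] · [[-1/11, 1/11], [-7/11, -4/11]] = [[0, 3], [-6, 5]].

Y = [[0, 3], [-6, 5]]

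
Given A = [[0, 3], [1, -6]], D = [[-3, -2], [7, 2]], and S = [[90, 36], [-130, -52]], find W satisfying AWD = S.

W = [[-5, 5], [-3, 3]]

Left-multiply by A⁻¹ and right-multiply by D⁻¹: W = A⁻¹SD⁻¹.
det A = -3, so A⁻¹ = [[2, 1], [1/3, 0]].
det D = 8, so D⁻¹ = [[1/4, 1/4], [-7/8, -3/8]].
A⁻¹S = [[50, 20], [30, 12]].
W = (A⁻¹S)D⁻¹ = [[-5, 5], [-3, 3]].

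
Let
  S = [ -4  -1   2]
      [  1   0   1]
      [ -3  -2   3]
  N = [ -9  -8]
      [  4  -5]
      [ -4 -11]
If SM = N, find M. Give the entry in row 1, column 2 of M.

S is on the left of M, so left-multiply by S⁻¹: M = S⁻¹N.
det S = -6, so S⁻¹ = [[-1/3, 1/6, 1/6], [1, 1, -1], [1/3, 5/6, -1/6]].
M = S⁻¹N = [[-1/3, 1/6, 1/6], [1, 1, -1], [1/3, 5/6, -1/6]] · [[-9, -8], [4, -5], [-4, -11]] = [[3, 0], [-1, -2], [1, -5]].

0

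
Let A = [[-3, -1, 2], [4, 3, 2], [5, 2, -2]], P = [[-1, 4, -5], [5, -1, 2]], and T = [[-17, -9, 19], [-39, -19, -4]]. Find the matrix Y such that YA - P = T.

Y = [[4, 1, -2], [3, -5, -1]]

YA = T + P = [[-18, -5, 14], [-34, -20, -2]].
A is on the right of Y, so right-multiply by A⁻¹: Y = (T + P)A⁻¹.
A has determinant -2; A⁻¹ = [[5, -1, 4], [-9, 2, -7], [7/2, -1/2, 5/2]].
Y = (T + P)A⁻¹ = [[4, 1, -2], [3, -5, -1]].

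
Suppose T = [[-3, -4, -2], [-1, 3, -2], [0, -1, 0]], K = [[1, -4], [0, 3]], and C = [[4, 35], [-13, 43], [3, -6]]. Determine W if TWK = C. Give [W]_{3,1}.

1

W = T⁻¹CK⁻¹ (apply T⁻¹ on the left and K⁻¹ on the right).
T has determinant 4; T⁻¹ = [[-1/2, 1/2, 7/2], [0, 0, -1], [1/4, -3/4, -13/4]].
K has determinant 3; K⁻¹ = [[1, 4/3], [0, 1/3]].
T⁻¹C = [[2, -17], [-3, 6], [1, -4]].
W = (T⁻¹C)K⁻¹ = [[2, -3], [-3, -2], [1, 0]].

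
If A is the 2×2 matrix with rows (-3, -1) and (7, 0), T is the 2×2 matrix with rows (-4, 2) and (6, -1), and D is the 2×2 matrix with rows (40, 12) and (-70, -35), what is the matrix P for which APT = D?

P = A⁻¹DT⁻¹ (apply A⁻¹ on the left and T⁻¹ on the right).
A has determinant 7; A⁻¹ = [[0, 1/7], [-1, -3/7]].
T has determinant -8; T⁻¹ = [[1/8, 1/4], [3/4, 1/2]].
A⁻¹D = [[-10, -5], [-10, 3]].
P = (A⁻¹D)T⁻¹ = [[-5, -5], [1, -1]].

P = [[-5, -5], [1, -1]]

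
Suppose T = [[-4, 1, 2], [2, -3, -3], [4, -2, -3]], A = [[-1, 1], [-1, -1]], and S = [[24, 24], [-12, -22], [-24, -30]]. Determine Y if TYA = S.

Y = [[2, 4], [-2, 2], [5, -5]]

Left-multiply by T⁻¹ and right-multiply by A⁻¹: Y = T⁻¹SA⁻¹.
det T = -2; the adjugate gives T⁻¹ = [[-3/2, 1/2, -3/2], [3, -2, 4], [-4, 2, -5]].
A has determinant 2; A⁻¹ = [[-1/2, -1/2], [1/2, -1/2]].
T⁻¹S = [[-6, -2], [0, -4], [0, 10]].
Y = (T⁻¹S)A⁻¹ = [[2, 4], [-2, 2], [5, -5]].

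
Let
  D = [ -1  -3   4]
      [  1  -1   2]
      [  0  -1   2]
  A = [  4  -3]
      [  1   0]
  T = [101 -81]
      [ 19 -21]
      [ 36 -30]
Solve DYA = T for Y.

Y = [[-3, -5], [-4, 4], [3, 0]]

Isolating Y: multiply by D⁻¹ from the left and A⁻¹ from the right, so Y = D⁻¹TA⁻¹.
det D = 2, so D⁻¹ = [[0, 1, -1], [-1, -1, 3], [-1/2, -1/2, 2]].
det A = 3; the adjugate gives A⁻¹ = [[0, 1], [-1/3, 4/3]].
D⁻¹T = [[-17, 9], [-12, 12], [12, -9]].
Y = (D⁻¹T)A⁻¹ = [[-3, -5], [-4, 4], [3, 0]].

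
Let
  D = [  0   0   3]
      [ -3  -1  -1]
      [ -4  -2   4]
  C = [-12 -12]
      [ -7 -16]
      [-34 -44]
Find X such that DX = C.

X = [[2, 6], [5, 2], [-4, -4]]

Left-multiplying both sides by D⁻¹ gives X = D⁻¹C.
det D = 6; the adjugate gives D⁻¹ = [[-1, -1, 1/2], [8/3, 2, -3/2], [1/3, 0, 0]].
X = D⁻¹C = [[-1, -1, 1/2], [8/3, 2, -3/2], [1/3, 0, 0]] · [[-12, -12], [-7, -16], [-34, -44]] = [[2, 6], [5, 2], [-4, -4]].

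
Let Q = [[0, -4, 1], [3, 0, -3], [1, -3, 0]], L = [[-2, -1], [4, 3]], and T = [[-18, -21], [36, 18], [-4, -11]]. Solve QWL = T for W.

Isolating W: multiply by Q⁻¹ from the left and L⁻¹ from the right, so W = Q⁻¹TL⁻¹.
det Q = 3, so Q⁻¹ = [[-3, -1, 4], [-1, -1/3, 1], [-3, -4/3, 4]].
det L = -2, so L⁻¹ = [[-3/2, -1/2], [2, 1]].
Q⁻¹T = [[2, 1], [2, 4], [-10, -5]].
W = (Q⁻¹T)L⁻¹ = [[-1, 0], [5, 3], [5, 0]].

W = [[-1, 0], [5, 3], [5, 0]]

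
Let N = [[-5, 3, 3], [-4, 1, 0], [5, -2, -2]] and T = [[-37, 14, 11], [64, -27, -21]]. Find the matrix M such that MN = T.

N is on the right of M, so right-multiply by N⁻¹: M = TN⁻¹.
N has determinant -5; N⁻¹ = [[2/5, 0, 3/5], [8/5, 1, 12/5], [-3/5, -1, -7/5]].
M = TN⁻¹ = [[-37, 14, 11], [64, -27, -21]] · [[2/5, 0, 3/5], [8/5, 1, 12/5], [-3/5, -1, -7/5]] = [[1, 3, -4], [-5, -6, 3]].

M = [[1, 3, -4], [-5, -6, 3]]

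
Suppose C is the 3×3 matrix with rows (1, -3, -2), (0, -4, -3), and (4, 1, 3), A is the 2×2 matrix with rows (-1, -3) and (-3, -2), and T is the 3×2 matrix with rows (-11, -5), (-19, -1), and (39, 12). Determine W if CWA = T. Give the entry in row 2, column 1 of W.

Left-multiply by C⁻¹ and right-multiply by A⁻¹: W = C⁻¹TA⁻¹.
det C = -5, so C⁻¹ = [[9/5, -7/5, -1/5], [12/5, -11/5, -3/5], [-16/5, 13/5, 4/5]].
A has determinant -7; A⁻¹ = [[2/7, -3/7], [-3/7, 1/7]].
C⁻¹T = [[-1, -10], [-8, -17], [17, 23]].
W = (C⁻¹T)A⁻¹ = [[4, -1], [5, 1], [-5, -4]].

5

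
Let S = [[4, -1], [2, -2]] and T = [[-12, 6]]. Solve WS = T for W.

W = [[-2, -2]]

Right-multiplying both sides by S⁻¹ gives W = TS⁻¹.
S has determinant -6; S⁻¹ = [[1/3, -1/6], [1/3, -2/3]].
W = TS⁻¹ = [[-12, 6]] · [[1/3, -1/6], [1/3, -2/3]] = [[-2, -2]].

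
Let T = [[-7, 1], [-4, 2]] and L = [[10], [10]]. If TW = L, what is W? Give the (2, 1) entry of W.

3

Left-multiplying both sides by T⁻¹ gives W = T⁻¹L.
T has determinant -10; T⁻¹ = [[-1/5, 1/10], [-2/5, 7/10]].
W = T⁻¹L = [[-1/5, 1/10], [-2/5, 7/10]] · [[10], [10]] = [[-1], [3]].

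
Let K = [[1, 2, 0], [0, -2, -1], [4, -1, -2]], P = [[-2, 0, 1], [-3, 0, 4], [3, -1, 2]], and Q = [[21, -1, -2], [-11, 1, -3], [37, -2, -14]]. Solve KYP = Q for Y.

Y = [[-4, 0, 1], [-4, 1, 0], [1, 0, 1]]

Y = K⁻¹QP⁻¹ (apply K⁻¹ on the left and P⁻¹ on the right).
det K = -5; the adjugate gives K⁻¹ = [[-3/5, -4/5, 2/5], [4/5, 2/5, -1/5], [-8/5, -9/5, 2/5]].
P has determinant -5; P⁻¹ = [[-4/5, 1/5, 0], [-18/5, 7/5, -1], [-3/5, 2/5, 0]].
K⁻¹Q = [[11, -1, -2], [5, 0, 0], [1, -1, 3]].
Y = (K⁻¹Q)P⁻¹ = [[-4, 0, 1], [-4, 1, 0], [1, 0, 1]].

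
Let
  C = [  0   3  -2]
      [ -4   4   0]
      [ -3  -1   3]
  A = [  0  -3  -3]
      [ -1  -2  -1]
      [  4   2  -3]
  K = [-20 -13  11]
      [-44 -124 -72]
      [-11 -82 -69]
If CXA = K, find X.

Left-multiply by C⁻¹ and right-multiply by A⁻¹: X = C⁻¹KA⁻¹.
det C = 4; the adjugate gives C⁻¹ = [[3, -7/4, 2], [3, -3/2, 2], [4, -9/4, 3]].
A has determinant 3; A⁻¹ = [[8/3, -5, -1], [-7/3, 4, 1], [2, -4, -1]].
C⁻¹K = [[-5, 14, 21], [-16, -17, 3], [-14, -19, -1]].
X = (C⁻¹K)A⁻¹ = [[-4, -3, -2], [3, 0, -4], [5, -2, -4]].

X = [[-4, -3, -2], [3, 0, -4], [5, -2, -4]]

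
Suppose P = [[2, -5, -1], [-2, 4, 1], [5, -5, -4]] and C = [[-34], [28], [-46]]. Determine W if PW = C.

Left-multiplying both sides by P⁻¹ gives W = P⁻¹C.
P has determinant 3; P⁻¹ = [[-11/3, -5, -1/3], [-1, -1, 0], [-10/3, -5, -2/3]].
W = P⁻¹C = [[-11/3, -5, -1/3], [-1, -1, 0], [-10/3, -5, -2/3]] · [[-34], [28], [-46]] = [[0], [6], [4]].

W = [[0], [6], [4]]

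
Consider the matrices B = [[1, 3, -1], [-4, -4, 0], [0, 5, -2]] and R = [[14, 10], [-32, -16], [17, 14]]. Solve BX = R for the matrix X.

X = [[3, 2], [5, 2], [4, -2]]

Left-multiplying both sides by B⁻¹ gives X = B⁻¹R.
det B = 4, so B⁻¹ = [[2, 1/4, -1], [-2, -1/2, 1], [-5, -5/4, 2]].
X = B⁻¹R = [[2, 1/4, -1], [-2, -1/2, 1], [-5, -5/4, 2]] · [[14, 10], [-32, -16], [17, 14]] = [[3, 2], [5, 2], [4, -2]].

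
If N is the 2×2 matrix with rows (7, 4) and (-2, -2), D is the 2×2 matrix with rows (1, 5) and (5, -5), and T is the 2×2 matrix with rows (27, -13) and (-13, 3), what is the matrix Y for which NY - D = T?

NY = T + D = [[28, -8], [-8, -2]].
N is on the left of Y, so left-multiply by N⁻¹: Y = N⁻¹(T + D).
det N = -6, so N⁻¹ = [[1/3, 2/3], [-1/3, -7/6]].
Y = N⁻¹(T + D) = [[4, -4], [0, 5]].

Y = [[4, -4], [0, 5]]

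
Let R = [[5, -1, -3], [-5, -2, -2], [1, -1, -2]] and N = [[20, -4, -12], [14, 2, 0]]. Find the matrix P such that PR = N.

P = [[4, 0, 0], [4, 0, -6]]

Since R sits to the right of P, P = NR⁻¹.
R has determinant 1; R⁻¹ = [[2, 1, -4], [-12, -7, 25], [7, 4, -15]].
P = NR⁻¹ = [[20, -4, -12], [14, 2, 0]] · [[2, 1, -4], [-12, -7, 25], [7, 4, -15]] = [[4, 0, 0], [4, 0, -6]].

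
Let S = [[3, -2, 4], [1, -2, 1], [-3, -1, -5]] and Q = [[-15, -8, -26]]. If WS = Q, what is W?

Right-multiplying both sides by S⁻¹ gives W = QS⁻¹.
det S = 1; the adjugate gives S⁻¹ = [[11, -14, 6], [2, -3, 1], [-7, 9, -4]].
W = QS⁻¹ = [[-15, -8, -26]] · [[11, -14, 6], [2, -3, 1], [-7, 9, -4]] = [[1, 0, 6]].

W = [[1, 0, 6]]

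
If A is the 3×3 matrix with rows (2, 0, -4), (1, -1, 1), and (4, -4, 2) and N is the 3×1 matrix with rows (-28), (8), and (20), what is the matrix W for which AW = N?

W = [[-2], [-4], [6]]

Left-multiplying both sides by A⁻¹ gives W = A⁻¹N.
A has determinant 4; A⁻¹ = [[1/2, 4, -1], [1/2, 5, -3/2], [0, 2, -1/2]].
W = A⁻¹N = [[1/2, 4, -1], [1/2, 5, -3/2], [0, 2, -1/2]] · [[-28], [8], [20]] = [[-2], [-4], [6]].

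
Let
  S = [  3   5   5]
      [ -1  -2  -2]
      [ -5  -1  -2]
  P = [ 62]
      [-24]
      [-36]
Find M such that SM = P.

S is on the left of M, so left-multiply by S⁻¹: M = S⁻¹P.
S has determinant 1; S⁻¹ = [[2, 5, 0], [8, 19, 1], [-9, -22, -1]].
M = S⁻¹P = [[2, 5, 0], [8, 19, 1], [-9, -22, -1]] · [[62], [-24], [-36]] = [[4], [4], [6]].

M = [[4], [4], [6]]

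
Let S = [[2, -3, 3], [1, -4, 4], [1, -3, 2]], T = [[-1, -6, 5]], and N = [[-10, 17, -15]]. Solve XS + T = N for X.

XS = N − T = [[-9, 23, -20]].
Right-multiplying both sides by S⁻¹ gives X = (N − T)S⁻¹.
S has determinant 5; S⁻¹ = [[4/5, -3/5, 0], [2/5, 1/5, -1], [1/5, 3/5, -1]].
X = (N − T)S⁻¹ = [[-2, -2, -3]].

X = [[-2, -2, -3]]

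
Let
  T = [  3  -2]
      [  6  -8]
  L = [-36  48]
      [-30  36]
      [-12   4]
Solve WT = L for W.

Right-multiplying both sides by T⁻¹ gives W = LT⁻¹.
det T = -12, so T⁻¹ = [[2/3, -1/6], [1/2, -1/4]].
W = LT⁻¹ = [[-36, 48], [-30, 36], [-12, 4]] · [[2/3, -1/6], [1/2, -1/4]] = [[0, -6], [-2, -4], [-6, 1]].

W = [[0, -6], [-2, -4], [-6, 1]]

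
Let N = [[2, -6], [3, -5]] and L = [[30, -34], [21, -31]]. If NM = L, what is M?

M = [[-3, -2], [-6, 5]]

Since N multiplies M on the left, M = N⁻¹L.
det N = 8, so N⁻¹ = [[-5/8, 3/4], [-3/8, 1/4]].
M = N⁻¹L = [[-5/8, 3/4], [-3/8, 1/4]] · [[30, -34], [21, -31]] = [[-3, -2], [-6, 5]].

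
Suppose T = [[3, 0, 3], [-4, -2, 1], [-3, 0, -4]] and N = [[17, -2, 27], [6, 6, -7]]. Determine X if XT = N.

X = [[2, 1, -5], [-4, -3, -2]]

T is on the right of X, so right-multiply by T⁻¹: X = NT⁻¹.
det T = 6, so T⁻¹ = [[4/3, 0, 1], [-19/6, -1/2, -5/2], [-1, 0, -1]].
X = NT⁻¹ = [[17, -2, 27], [6, 6, -7]] · [[4/3, 0, 1], [-19/6, -1/2, -5/2], [-1, 0, -1]] = [[2, 1, -5], [-4, -3, -2]].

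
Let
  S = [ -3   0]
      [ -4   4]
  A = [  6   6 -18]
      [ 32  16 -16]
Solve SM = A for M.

M = [[-2, -2, 6], [6, 2, 2]]

Since S multiplies M on the left, M = S⁻¹A.
S has determinant -12; S⁻¹ = [[-1/3, 0], [-1/3, 1/4]].
M = S⁻¹A = [[-1/3, 0], [-1/3, 1/4]] · [[6, 6, -18], [32, 16, -16]] = [[-2, -2, 6], [6, 2, 2]].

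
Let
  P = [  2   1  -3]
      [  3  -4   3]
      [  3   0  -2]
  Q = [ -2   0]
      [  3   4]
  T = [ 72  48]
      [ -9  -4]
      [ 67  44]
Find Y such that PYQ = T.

Y = [[-3, 1], [0, -2], [4, -4]]

Left-multiply by P⁻¹ and right-multiply by Q⁻¹: Y = P⁻¹TQ⁻¹.
det P = -5; the adjugate gives P⁻¹ = [[-8/5, -2/5, 9/5], [-3, -1, 3], [-12/5, -3/5, 11/5]].
det Q = -8; the adjugate gives Q⁻¹ = [[-1/2, 0], [3/8, 1/4]].
P⁻¹T = [[9, 4], [-6, -8], [-20, -16]].
Y = (P⁻¹T)Q⁻¹ = [[-3, 1], [0, -2], [4, -4]].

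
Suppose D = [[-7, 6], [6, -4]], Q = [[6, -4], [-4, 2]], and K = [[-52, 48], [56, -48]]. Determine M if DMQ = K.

M = D⁻¹KQ⁻¹ (apply D⁻¹ on the left and Q⁻¹ on the right).
det D = -8; the adjugate gives D⁻¹ = [[1/2, 3/4], [3/4, 7/8]].
det Q = -4, so Q⁻¹ = [[-1/2, -1], [-1, -3/2]].
D⁻¹K = [[16, -12], [10, -6]].
M = (D⁻¹K)Q⁻¹ = [[4, 2], [1, -1]].

M = [[4, 2], [1, -1]]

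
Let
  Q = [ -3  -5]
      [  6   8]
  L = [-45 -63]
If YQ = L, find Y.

Q is on the right of Y, so right-multiply by Q⁻¹: Y = LQ⁻¹.
det Q = 6, so Q⁻¹ = [[4/3, 5/6], [-1, -1/2]].
Y = LQ⁻¹ = [[-45, -63]] · [[4/3, 5/6], [-1, -1/2]] = [[3, -6]].

Y = [[3, -6]]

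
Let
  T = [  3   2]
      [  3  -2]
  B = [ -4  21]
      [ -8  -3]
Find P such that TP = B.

T is on the left of P, so left-multiply by T⁻¹: P = T⁻¹B.
T has determinant -12; T⁻¹ = [[1/6, 1/6], [1/4, -1/4]].
P = T⁻¹B = [[1/6, 1/6], [1/4, -1/4]] · [[-4, 21], [-8, -3]] = [[-2, 3], [1, 6]].

P = [[-2, 3], [1, 6]]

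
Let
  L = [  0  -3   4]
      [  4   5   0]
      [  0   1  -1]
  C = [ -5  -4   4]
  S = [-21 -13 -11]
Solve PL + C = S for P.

P = [[-4, -4, -1]]

PL = S − C = [[-16, -9, -15]].
Since L sits to the right of P, P = (S − C)L⁻¹.
det L = 4; the adjugate gives L⁻¹ = [[-5/4, 1/4, -5], [1, 0, 4], [1, 0, 3]].
P = (S − C)L⁻¹ = [[-4, -4, -1]].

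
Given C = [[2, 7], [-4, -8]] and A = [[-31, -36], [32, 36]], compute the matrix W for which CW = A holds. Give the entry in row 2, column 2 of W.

C is on the left of W, so left-multiply by C⁻¹: W = C⁻¹A.
det C = 12; the adjugate gives C⁻¹ = [[-2/3, -7/12], [1/3, 1/6]].
W = C⁻¹A = [[-2/3, -7/12], [1/3, 1/6]] · [[-31, -36], [32, 36]] = [[2, 3], [-5, -6]].

-6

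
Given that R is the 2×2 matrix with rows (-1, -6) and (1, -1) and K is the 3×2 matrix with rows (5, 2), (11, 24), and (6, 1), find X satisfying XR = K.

R is on the right of X, so right-multiply by R⁻¹: X = KR⁻¹.
det R = 7, so R⁻¹ = [[-1/7, 6/7], [-1/7, -1/7]].
X = KR⁻¹ = [[5, 2], [11, 24], [6, 1]] · [[-1/7, 6/7], [-1/7, -1/7]] = [[-1, 4], [-5, 6], [-1, 5]].

X = [[-1, 4], [-5, 6], [-1, 5]]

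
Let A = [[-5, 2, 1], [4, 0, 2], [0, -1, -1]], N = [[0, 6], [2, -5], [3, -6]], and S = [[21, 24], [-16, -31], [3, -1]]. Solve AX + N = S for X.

X = [[-4, -5], [1, -2], [-1, -3]]

AX = S − N = [[21, 18], [-18, -26], [0, 5]].
Since A multiplies X on the left, X = A⁻¹(S − N).
det A = -6, so A⁻¹ = [[-1/3, -1/6, -2/3], [-2/3, -5/6, -7/3], [2/3, 5/6, 4/3]].
X = A⁻¹(S − N) = [[-4, -5], [1, -2], [-1, -3]].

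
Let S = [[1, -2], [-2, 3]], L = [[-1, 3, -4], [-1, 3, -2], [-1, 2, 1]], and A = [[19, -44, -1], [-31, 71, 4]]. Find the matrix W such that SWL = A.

W = [[0, 0, -5], [0, 3, 4]]

Isolating W: multiply by S⁻¹ from the left and L⁻¹ from the right, so W = S⁻¹AL⁻¹.
det S = -1; the adjugate gives S⁻¹ = [[-3, -2], [-2, -1]].
det L = -2; the adjugate gives L⁻¹ = [[-7/2, 11/2, -3], [-3/2, 5/2, -1], [-1/2, 1/2, 0]].
S⁻¹A = [[5, -10, -5], [-7, 17, -2]].
W = (S⁻¹A)L⁻¹ = [[0, 0, -5], [0, 3, 4]].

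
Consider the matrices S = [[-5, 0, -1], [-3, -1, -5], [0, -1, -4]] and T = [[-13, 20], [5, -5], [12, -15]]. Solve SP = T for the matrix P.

Since S multiplies P on the left, P = S⁻¹T.
det S = 2, so S⁻¹ = [[-1/2, 1/2, -1/2], [-6, 10, -11], [3/2, -5/2, 5/2]].
P = S⁻¹T = [[-1/2, 1/2, -1/2], [-6, 10, -11], [3/2, -5/2, 5/2]] · [[-13, 20], [5, -5], [12, -15]] = [[3, -5], [-4, -5], [-2, 5]].

P = [[3, -5], [-4, -5], [-2, 5]]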